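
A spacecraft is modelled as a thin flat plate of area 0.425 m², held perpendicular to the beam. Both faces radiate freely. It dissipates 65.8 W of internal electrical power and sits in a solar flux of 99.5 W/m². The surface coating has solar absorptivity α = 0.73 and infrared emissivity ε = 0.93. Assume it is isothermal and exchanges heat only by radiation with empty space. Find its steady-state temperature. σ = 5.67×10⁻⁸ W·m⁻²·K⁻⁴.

T ≈ 216 K

At steady state, absorbed solar power + internal power = radiated power.
Absorbed: α·S·A_cross = 0.73·99.5·0.4250 = 30.87 W (cross-section A).
Total input = 30.87 + 65.8 = 96.67 W.
Radiated: εσ·A_surf·T⁴ with A_surf = 2A = 0.8500 m².
T⁴ = 96.67/(0.93·5.67×10⁻⁸·0.8500) = 2.157×10⁹ K⁴.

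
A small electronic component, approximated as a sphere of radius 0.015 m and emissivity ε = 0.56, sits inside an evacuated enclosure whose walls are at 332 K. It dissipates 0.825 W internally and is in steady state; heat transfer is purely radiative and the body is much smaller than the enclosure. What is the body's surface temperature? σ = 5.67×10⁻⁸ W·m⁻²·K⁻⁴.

T ≈ 382 K

For a small grey body in a large enclosure, net radiated power = εσA(T⁴ − T_w⁴).
Steady state: P = εσA(T⁴ − T_w⁴) with A = 4πr² = 0.002827 m².
T⁴ = P/(εσA) + T_w⁴ = 0.825/(0.56·5.67×10⁻⁸·0.002827) + (332)⁴
    = 9.189×10⁹ + 1.215×10¹⁰ = 2.134×10¹⁰ K⁴.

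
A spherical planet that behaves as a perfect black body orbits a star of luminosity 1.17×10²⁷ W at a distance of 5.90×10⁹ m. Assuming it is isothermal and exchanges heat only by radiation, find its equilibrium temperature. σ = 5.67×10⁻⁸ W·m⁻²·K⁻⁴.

First find the stellar flux at distance d: S = L/(4πd²) = 1.17×10²⁷/(4π·(5.90×10⁹)²) = 2.675×10⁶ W/m².
For an isothermal sphere, absorbed (1−a)S·πr² = emitted σ·4πr²·T⁴, so T⁴ = (1−a)S/(4σ).
T⁴ = 1.00·2.675×10⁶/(4·5.67×10⁻⁸) = 1.179×10¹³ K⁴.

T ≈ 1850 K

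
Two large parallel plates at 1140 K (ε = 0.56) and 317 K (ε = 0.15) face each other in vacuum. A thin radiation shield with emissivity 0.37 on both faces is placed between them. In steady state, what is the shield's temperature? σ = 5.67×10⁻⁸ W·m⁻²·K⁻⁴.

T_s ≈ 1050 K

In steady state the net flux on the hot side equals that on the cold side.
σ(T₁⁴−T_s⁴)/D₁ = σ(T_s⁴−T₂⁴)/D₂, with D₁ = 1/ε₁+1/ε_s−1 = 3.488, D₂ = 1/ε_s+1/ε₂−1 = 8.369.
Solve for T_s⁴: T_s⁴ = (D₂·T₁⁴ + D₁·T₂⁴)/(D₁+D₂) = 1.195×10¹² K⁴.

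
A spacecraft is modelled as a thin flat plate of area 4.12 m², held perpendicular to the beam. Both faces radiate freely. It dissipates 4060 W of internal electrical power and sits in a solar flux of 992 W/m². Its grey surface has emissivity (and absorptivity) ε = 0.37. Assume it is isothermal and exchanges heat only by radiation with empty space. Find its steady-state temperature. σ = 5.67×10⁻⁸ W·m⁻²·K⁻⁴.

At steady state, absorbed solar power + internal power = radiated power.
Absorbed: α·S·A_cross = 0.37·992·4.120 = 1512 W (cross-section A).
Total input = 1512 + 4060 = 5572 W.
Radiated: εσ·A_surf·T⁴ with A_surf = 2A = 8.240 m².
T⁴ = 5572/(0.37·5.67×10⁻⁸·8.240) = 3.223×10¹⁰ K⁴.

T ≈ 424 K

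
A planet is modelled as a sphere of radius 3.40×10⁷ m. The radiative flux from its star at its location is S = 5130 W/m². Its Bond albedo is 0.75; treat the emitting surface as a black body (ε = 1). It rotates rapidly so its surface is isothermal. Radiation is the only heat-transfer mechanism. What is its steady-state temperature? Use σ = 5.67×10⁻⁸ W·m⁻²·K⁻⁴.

T ≈ 274 K

At equilibrium, absorbed power = emitted power.
Absorbing cross-section = πr² = 3.632×10¹⁵ m²; emitting surface = 4πr² = 1.453×10¹⁶ m² (ratio 4).
(1−a)S·A_cross = εσ·A_surf·T⁴  ⇒  T⁴ = (1−a)S/(4σ).
T⁴ = 0.250·5130/(4·5.67×10⁻⁸) = 5.655×10⁹ K⁴.
T = (5.655×10⁹)^(1/4).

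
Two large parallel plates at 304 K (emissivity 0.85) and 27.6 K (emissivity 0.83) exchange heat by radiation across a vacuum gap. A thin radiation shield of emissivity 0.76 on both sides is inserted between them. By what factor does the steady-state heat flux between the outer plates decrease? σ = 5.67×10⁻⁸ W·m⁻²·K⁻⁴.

factor ≈ 2.18

Without shield: q₀ = σΔ(T⁴)/(1/ε₁+1/ε₂−1) with denominator 1.381.
With shield the two gaps are in series; the resistances add: (1/ε₁+1/ε_s−1)+(1/ε_s+1/ε₂−1) = 1.492+1.521 = 3.013.
Heat-flux ratio q₀/q = 3.013/1.381.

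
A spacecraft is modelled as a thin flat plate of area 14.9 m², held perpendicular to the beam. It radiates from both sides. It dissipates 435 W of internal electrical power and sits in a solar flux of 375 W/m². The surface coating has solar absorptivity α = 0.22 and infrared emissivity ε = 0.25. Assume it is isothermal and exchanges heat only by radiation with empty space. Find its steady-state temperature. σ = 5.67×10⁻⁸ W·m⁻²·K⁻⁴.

T ≈ 251 K

At steady state, absorbed solar power + internal power = radiated power.
Absorbed: α·S·A_cross = 0.22·375·14.90 = 1229 W (cross-section A).
Total input = 1229 + 435 = 1664 W.
Radiated: εσ·A_surf·T⁴ with A_surf = 2A = 29.80 m².
T⁴ = 1664/(0.25·5.67×10⁻⁸·29.80) = 3.940×10⁹ K⁴.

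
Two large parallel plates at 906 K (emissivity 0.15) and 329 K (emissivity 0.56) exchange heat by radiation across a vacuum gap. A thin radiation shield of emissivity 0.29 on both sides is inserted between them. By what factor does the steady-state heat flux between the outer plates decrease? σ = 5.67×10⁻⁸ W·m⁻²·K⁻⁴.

factor ≈ 1.79

Without shield: q₀ = σΔ(T⁴)/(1/ε₁+1/ε₂−1) with denominator 7.452.
With shield the two gaps are in series; the resistances add: (1/ε₁+1/ε_s−1)+(1/ε_s+1/ε₂−1) = 9.115+4.234 = 13.35.
Heat-flux ratio q₀/q = 13.35/7.452.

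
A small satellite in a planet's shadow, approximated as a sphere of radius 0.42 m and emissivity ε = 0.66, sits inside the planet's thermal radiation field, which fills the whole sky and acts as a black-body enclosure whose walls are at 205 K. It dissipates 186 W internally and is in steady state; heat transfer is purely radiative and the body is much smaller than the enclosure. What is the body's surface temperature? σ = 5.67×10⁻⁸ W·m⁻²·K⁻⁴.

T ≈ 252 K

For a small grey body in a large enclosure, net radiated power = εσA(T⁴ − T_w⁴).
Steady state: P = εσA(T⁴ − T_w⁴) with A = 4πr² = 2.217 m².
T⁴ = P/(εσA) + T_w⁴ = 186/(0.66·5.67×10⁻⁸·2.217) + (205)⁴
    = 2.242×10⁹ + 1.766×10⁹ = 4.008×10⁹ K⁴.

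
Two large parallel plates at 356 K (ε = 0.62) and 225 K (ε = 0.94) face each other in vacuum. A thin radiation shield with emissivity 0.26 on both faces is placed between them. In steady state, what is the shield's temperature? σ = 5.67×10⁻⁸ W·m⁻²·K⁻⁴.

T_s ≈ 307 K

In steady state the net flux on the hot side equals that on the cold side.
σ(T₁⁴−T_s⁴)/D₁ = σ(T_s⁴−T₂⁴)/D₂, with D₁ = 1/ε₁+1/ε_s−1 = 4.459, D₂ = 1/ε_s+1/ε₂−1 = 3.910.
Solve for T_s⁴: T_s⁴ = (D₂·T₁⁴ + D₁·T₂⁴)/(D₁+D₂) = 8.870×10⁹ K⁴.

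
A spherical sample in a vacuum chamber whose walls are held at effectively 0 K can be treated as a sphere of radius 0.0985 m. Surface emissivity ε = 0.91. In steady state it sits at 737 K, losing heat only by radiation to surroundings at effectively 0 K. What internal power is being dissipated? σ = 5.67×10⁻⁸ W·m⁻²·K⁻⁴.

Steady state: P = εσA T⁴.
A = 4πr² = 0.1219 m²; T⁴ = (737)⁴ = 2.950×10¹¹ K⁴.
P = 0.91 × 5.67×10⁻⁸ × 0.1219 × 2.950×10¹¹.

P ≈ 1860 W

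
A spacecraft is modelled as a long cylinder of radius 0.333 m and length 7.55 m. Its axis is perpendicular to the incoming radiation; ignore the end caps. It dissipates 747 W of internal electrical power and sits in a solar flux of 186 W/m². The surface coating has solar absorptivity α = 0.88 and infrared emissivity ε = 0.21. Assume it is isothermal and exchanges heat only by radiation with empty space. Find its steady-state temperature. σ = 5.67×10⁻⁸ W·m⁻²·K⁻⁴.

At steady state, absorbed solar power + internal power = radiated power.
Absorbed: α·S·A_cross = 0.88·186·5.028 = 823.0 W (cross-section 2rL).
Total input = 823.0 + 747 = 1570 W.
Radiated: εσ·A_surf·T⁴ with A_surf = 2πrL = 15.80 m².
T⁴ = 1570/(0.21·5.67×10⁻⁸·15.80) = 8.347×10⁹ K⁴.

T ≈ 302 K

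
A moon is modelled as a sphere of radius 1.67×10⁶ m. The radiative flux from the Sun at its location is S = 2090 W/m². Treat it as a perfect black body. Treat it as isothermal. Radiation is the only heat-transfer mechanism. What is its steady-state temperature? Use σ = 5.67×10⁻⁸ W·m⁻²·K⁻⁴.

At equilibrium, absorbed power = emitted power.
Absorbing cross-section = πr² = 8.762×10¹² m²; emitting surface = 4πr² = 3.505×10¹³ m² (ratio 4).
S·A_cross = εσ·A_surf·T⁴  ⇒  T⁴ = S/(4σ).
T⁴ = 1.00·2090/(4·5.67×10⁻⁸) = 9.215×10⁹ K⁴.
T = (9.215×10⁹)^(1/4).

T ≈ 310 K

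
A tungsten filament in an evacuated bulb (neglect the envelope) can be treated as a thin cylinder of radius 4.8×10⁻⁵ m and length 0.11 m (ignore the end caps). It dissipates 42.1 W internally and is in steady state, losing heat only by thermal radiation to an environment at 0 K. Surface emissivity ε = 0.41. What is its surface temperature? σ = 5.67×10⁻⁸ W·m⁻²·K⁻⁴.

T ≈ 2720 K

Steady state: internal power = radiated power, P = εσA T⁴.
Radiating area A = 2πrL = 3.318×10⁻⁵ m².
T⁴ = P/(εσA) = 42.1/(0.41·5.67×10⁻⁸·3.318×10⁻⁵) = 5.459×10¹³ K⁴.
T = (5.459×10¹³)^(1/4).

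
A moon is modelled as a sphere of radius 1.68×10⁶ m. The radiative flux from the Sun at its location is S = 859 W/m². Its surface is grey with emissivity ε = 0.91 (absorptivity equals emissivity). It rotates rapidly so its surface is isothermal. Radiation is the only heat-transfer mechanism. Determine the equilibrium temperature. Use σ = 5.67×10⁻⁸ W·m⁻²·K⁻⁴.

T ≈ 248 K

At equilibrium, absorbed power = emitted power.
Absorbing cross-section = πr² = 8.867×10¹² m²; emitting surface = 4πr² = 3.547×10¹³ m² (ratio 4).
εS·A_cross = εσ·A_surf·T⁴  ⇒  T⁴ = S/(4σ)   (ε cancels).
T⁴ = 859/(4·5.67×10⁻⁸) = 3.787×10⁹ K⁴.
T = (3.787×10⁹)^(1/4).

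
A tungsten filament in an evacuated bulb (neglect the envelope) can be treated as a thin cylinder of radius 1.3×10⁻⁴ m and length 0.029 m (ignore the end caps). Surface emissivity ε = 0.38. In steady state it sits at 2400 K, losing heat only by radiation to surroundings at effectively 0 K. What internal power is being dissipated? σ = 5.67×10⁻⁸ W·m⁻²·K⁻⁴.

P ≈ 16.9 W

Steady state: P = εσA T⁴.
A = 2πrL = 2.369×10⁻⁵ m²; T⁴ = (2400)⁴ = 3.318×10¹³ K⁴.
P = 0.38 × 5.67×10⁻⁸ × 2.369×10⁻⁵ × 3.318×10¹³.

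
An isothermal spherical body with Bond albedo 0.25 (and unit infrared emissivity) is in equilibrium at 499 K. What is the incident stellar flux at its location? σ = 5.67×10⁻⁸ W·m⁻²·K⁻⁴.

S ≈ 18700 W/m²

(1−a)S·πr² = σ·4πr²·T⁴ ⇒ S = 4σT⁴/(1−a).
S = 4·5.67×10⁻⁸·6.200×10¹⁰/0.750.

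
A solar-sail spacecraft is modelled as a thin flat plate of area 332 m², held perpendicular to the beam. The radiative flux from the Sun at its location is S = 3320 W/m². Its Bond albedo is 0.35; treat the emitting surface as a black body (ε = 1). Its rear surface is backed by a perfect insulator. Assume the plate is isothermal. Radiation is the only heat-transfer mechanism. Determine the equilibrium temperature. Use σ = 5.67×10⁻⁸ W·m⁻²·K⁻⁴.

T ≈ 442 K

At equilibrium, absorbed power = emitted power.
Absorbing cross-section = A = 332.0 m²; emitting surface = A = 332.0 m² (ratio 1).
(1−a)S·A_cross = εσ·A_surf·T⁴  ⇒  T⁴ = (1−a)S/(1σ).
T⁴ = 0.650·3320/(1·5.67×10⁻⁸) = 3.806×10¹⁰ K⁴.
T = (3.806×10¹⁰)^(1/4).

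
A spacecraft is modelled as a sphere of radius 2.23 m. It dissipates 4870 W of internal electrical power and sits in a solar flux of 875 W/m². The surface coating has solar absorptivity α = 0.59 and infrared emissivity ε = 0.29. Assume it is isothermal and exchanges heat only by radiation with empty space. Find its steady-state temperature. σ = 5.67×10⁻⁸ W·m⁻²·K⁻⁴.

At steady state, absorbed solar power + internal power = radiated power.
Absorbed: α·S·A_cross = 0.59·875·15.62 = 8065 W (cross-section πr²).
Total input = 8065 + 4870 = 12940 W.
Radiated: εσ·A_surf·T⁴ with A_surf = 4πr² = 62.49 m².
T⁴ = 12940/(0.29·5.67×10⁻⁸·62.49) = 1.259×10¹⁰ K⁴.

T ≈ 335 K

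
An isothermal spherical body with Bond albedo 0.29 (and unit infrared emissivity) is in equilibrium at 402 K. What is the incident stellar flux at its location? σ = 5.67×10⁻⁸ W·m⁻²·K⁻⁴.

(1−a)S·πr² = σ·4πr²·T⁴ ⇒ S = 4σT⁴/(1−a).
S = 4·5.67×10⁻⁸·2.612×10¹⁰/0.710.

S ≈ 8340 W/m²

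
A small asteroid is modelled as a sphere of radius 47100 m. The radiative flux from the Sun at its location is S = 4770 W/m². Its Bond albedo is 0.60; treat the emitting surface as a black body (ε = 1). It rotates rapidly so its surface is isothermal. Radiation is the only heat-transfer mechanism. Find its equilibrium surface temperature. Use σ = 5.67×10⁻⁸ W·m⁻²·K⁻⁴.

At equilibrium, absorbed power = emitted power.
Absorbing cross-section = πr² = 6.969×10⁹ m²; emitting surface = 4πr² = 2.788×10¹⁰ m² (ratio 4).
(1−a)S·A_cross = εσ·A_surf·T⁴  ⇒  T⁴ = (1−a)S/(4σ).
T⁴ = 0.400·4770/(4·5.67×10⁻⁸) = 8.413×10⁹ K⁴.
T = (8.413×10⁹)^(1/4).

T ≈ 303 K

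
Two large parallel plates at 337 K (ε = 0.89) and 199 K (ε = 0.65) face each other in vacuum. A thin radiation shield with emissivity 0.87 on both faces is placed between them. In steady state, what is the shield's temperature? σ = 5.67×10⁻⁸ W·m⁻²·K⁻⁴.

T_s ≈ 299 K

In steady state the net flux on the hot side equals that on the cold side.
σ(T₁⁴−T_s⁴)/D₁ = σ(T_s⁴−T₂⁴)/D₂, with D₁ = 1/ε₁+1/ε_s−1 = 1.273, D₂ = 1/ε_s+1/ε₂−1 = 1.688.
Solve for T_s⁴: T_s⁴ = (D₂·T₁⁴ + D₁·T₂⁴)/(D₁+D₂) = 8.027×10⁹ K⁴.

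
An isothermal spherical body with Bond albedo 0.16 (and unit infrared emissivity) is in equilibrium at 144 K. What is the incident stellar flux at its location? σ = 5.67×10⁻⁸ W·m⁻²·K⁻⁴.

S ≈ 116 W/m²

(1−a)S·πr² = σ·4πr²·T⁴ ⇒ S = 4σT⁴/(1−a).
S = 4·5.67×10⁻⁸·4.300×10⁸/0.840.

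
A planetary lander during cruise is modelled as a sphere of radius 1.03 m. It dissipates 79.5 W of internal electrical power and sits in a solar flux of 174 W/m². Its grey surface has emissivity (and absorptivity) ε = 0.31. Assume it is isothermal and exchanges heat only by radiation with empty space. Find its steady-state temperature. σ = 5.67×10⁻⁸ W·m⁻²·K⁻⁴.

At steady state, absorbed solar power + internal power = radiated power.
Absorbed: α·S·A_cross = 0.31·174·3.333 = 179.8 W (cross-section πr²).
Total input = 179.8 + 79.5 = 259.3 W.
Radiated: εσ·A_surf·T⁴ with A_surf = 4πr² = 13.33 m².
T⁴ = 259.3/(0.31·5.67×10⁻⁸·13.33) = 1.106×10⁹ K⁴.

T ≈ 182 K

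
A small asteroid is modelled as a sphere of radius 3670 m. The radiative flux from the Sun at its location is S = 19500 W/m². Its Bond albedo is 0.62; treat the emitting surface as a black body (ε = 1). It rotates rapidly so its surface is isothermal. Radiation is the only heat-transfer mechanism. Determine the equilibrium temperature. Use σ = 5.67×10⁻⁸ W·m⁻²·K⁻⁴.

T ≈ 425 K

At equilibrium, absorbed power = emitted power.
Absorbing cross-section = πr² = 4.231×10⁷ m²; emitting surface = 4πr² = 1.693×10⁸ m² (ratio 4).
(1−a)S·A_cross = εσ·A_surf·T⁴  ⇒  T⁴ = (1−a)S/(4σ).
T⁴ = 0.380·19500/(4·5.67×10⁻⁸) = 3.267×10¹⁰ K⁴.
T = (3.267×10¹⁰)^(1/4).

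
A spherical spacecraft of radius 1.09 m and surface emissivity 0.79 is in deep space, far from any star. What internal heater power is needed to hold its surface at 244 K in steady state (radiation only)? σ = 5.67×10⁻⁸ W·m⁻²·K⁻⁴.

P = εσ·4πr²·T⁴.
4πr² = 14.93 m²; T⁴ = 3.545×10⁹ K⁴.
P = 0.79·5.67×10⁻⁸·14.93·3.545×10⁹.

P ≈ 2370 W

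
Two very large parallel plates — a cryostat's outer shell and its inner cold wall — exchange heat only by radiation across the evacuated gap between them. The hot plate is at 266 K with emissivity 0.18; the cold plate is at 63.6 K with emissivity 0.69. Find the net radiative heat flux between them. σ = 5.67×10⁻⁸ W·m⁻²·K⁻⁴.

For two infinite grey parallel plates, q = σ(T₁⁴ − T₂⁴)/(1/ε₁ + 1/ε₂ − 1).
T₁⁴ − T₂⁴ = 5.006×10⁹ − 1.636×10⁷ = 4.990×10⁹ K⁴.
1/ε₁ + 1/ε₂ − 1 = 5.556 + 1.449 − 1 = 6.005.
q = 5.67×10⁻⁸ × 4.990×10⁹ / 6.005.

q ≈ 47.1 W/m²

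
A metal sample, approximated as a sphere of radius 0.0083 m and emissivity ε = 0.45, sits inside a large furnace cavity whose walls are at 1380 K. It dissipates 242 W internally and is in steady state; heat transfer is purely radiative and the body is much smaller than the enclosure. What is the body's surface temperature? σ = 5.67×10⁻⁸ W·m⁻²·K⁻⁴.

For a small grey body in a large enclosure, net radiated power = εσA(T⁴ − T_w⁴).
Steady state: P = εσA(T⁴ − T_w⁴) with A = 4πr² = 8.657×10⁻⁴ m².
T⁴ = P/(εσA) + T_w⁴ = 242/(0.45·5.67×10⁻⁸·8.657×10⁻⁴) + (1380)⁴
    = 1.096×10¹³ + 3.627×10¹² = 1.458×10¹³ K⁴.

T ≈ 1950 K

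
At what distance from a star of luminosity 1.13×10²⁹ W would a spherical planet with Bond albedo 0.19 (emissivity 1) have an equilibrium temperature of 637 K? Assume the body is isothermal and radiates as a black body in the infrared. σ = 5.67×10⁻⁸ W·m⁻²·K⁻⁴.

For an isothermal black-emitting sphere, (1−a)S·πr² = σ·4πr²·T⁴ ⇒ S = 4σT⁴/(1−a).
S = 4·5.67×10⁻⁸·(637)⁴/0.810 = 46100 W/m².
Flux falls as S = L/(4πd²), so d = √(L/(4πS)) = √(1.13×10²⁹/(4π·46100)).

d ≈ 4.42×10¹¹ m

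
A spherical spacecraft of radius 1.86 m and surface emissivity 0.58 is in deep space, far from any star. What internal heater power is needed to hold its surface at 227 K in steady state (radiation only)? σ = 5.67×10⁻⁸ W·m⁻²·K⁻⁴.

P ≈ 3800 W

P = εσ·4πr²·T⁴.
4πr² = 43.47 m²; T⁴ = 2.655×10⁹ K⁴.
P = 0.58·5.67×10⁻⁸·43.47·2.655×10⁹.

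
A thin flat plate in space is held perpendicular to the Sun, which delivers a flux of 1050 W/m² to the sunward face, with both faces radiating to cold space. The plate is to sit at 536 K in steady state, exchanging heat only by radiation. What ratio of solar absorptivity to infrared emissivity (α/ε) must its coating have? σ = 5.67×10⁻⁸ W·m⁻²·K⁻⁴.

α/ε ≈ 8.91

Balance: αS·A = εσ·2A·T⁴ ⇒ α/ε = 2σT⁴/S.
α/ε = 2·5.67×10⁻⁸·(536)⁴/1050 = 2·5.67×10⁻⁸·8.254×10¹⁰/1050.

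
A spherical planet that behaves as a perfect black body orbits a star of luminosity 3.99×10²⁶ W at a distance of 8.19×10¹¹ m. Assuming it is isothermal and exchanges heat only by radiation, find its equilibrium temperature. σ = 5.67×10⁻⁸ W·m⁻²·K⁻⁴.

First find the stellar flux at distance d: S = L/(4πd²) = 3.99×10²⁶/(4π·(8.19×10¹¹)²) = 47.34 W/m².
For an isothermal sphere, absorbed (1−a)S·πr² = emitted σ·4πr²·T⁴, so T⁴ = (1−a)S/(4σ).
T⁴ = 1.00·47.34/(4·5.67×10⁻⁸) = 2.087×10⁸ K⁴.

T ≈ 120 K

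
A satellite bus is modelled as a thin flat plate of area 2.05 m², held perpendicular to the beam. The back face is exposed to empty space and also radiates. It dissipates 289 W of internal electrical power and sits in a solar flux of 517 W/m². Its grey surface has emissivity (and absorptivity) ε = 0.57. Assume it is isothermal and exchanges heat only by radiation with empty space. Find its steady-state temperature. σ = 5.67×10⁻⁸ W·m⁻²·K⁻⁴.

T ≈ 287 K

At steady state, absorbed solar power + internal power = radiated power.
Absorbed: α·S·A_cross = 0.57·517·2.050 = 604.1 W (cross-section A).
Total input = 604.1 + 289 = 893.1 W.
Radiated: εσ·A_surf·T⁴ with A_surf = 2A = 4.100 m².
T⁴ = 893.1/(0.57·5.67×10⁻⁸·4.100) = 6.740×10⁹ K⁴.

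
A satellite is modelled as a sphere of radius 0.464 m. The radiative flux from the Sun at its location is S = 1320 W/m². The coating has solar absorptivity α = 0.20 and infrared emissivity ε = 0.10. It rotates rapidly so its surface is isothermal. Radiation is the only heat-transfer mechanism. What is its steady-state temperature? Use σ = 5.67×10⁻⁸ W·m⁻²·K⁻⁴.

T ≈ 328 K

At equilibrium, absorbed power = emitted power.
Absorbing cross-section = πr² = 0.6764 m²; emitting surface = 4πr² = 2.705 m² (ratio 4).
αS·A_cross = εσ·A_surf·T⁴  ⇒  T⁴ = αS/(ε·4σ).
T⁴ = 0.200·1320/(0.10·4·5.67×10⁻⁸) = 1.164×10¹⁰ K⁴.
T = (1.164×10¹⁰)^(1/4).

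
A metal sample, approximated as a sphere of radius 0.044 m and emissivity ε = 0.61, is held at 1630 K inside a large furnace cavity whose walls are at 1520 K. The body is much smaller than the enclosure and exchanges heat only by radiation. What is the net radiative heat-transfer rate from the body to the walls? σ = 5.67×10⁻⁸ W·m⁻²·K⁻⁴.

For a small grey body in a large enclosure: P_net = εσA(T_body⁴ − T_wall⁴).
A = 4πr² = 0.02433 m²; T_body⁴ − T_wall⁴ = 7.059×10¹² − 5.338×10¹² = 1.721×10¹² K⁴.
|P_net| = 0.61·5.67×10⁻⁸·0.02433·1.721×10¹².

P_net ≈ 1450 W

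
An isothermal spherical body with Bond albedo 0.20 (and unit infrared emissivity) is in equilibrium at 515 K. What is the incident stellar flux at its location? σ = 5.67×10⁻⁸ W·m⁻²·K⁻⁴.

(1−a)S·πr² = σ·4πr²·T⁴ ⇒ S = 4σT⁴/(1−a).
S = 4·5.67×10⁻⁸·7.034×10¹⁰/0.800.

S ≈ 19900 W/m²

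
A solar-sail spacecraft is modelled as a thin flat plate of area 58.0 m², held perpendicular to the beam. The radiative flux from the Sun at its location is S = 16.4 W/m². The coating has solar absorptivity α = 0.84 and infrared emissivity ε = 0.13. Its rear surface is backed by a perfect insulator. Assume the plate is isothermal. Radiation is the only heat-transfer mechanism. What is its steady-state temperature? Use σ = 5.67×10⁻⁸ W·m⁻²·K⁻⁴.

At equilibrium, absorbed power = emitted power.
Absorbing cross-section = A = 58.00 m²; emitting surface = A = 58.00 m² (ratio 1).
αS·A_cross = εσ·A_surf·T⁴  ⇒  T⁴ = αS/(ε·1σ).
T⁴ = 0.840·16.4/(0.13·1·5.67×10⁻⁸) = 1.869×10⁹ K⁴.
T = (1.869×10⁹)^(1/4).

T ≈ 208 K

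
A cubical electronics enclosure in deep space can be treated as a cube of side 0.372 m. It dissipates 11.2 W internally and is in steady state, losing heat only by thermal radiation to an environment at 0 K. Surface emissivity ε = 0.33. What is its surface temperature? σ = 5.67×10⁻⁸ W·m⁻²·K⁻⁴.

T ≈ 164 K

Steady state: internal power = radiated power, P = εσA T⁴.
Radiating area A = 6L² = 0.8303 m².
T⁴ = P/(εσA) = 11.2/(0.33·5.67×10⁻⁸·0.8303) = 7.209×10⁸ K⁴.
T = (7.209×10⁸)^(1/4).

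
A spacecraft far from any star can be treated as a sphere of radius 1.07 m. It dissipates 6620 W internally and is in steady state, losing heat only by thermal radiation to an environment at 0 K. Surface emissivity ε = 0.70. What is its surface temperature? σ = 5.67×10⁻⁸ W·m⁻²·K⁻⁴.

T ≈ 328 K

Steady state: internal power = radiated power, P = εσA T⁴.
Radiating area A = 4πr² = 14.39 m².
T⁴ = P/(εσA) = 6620/(0.70·5.67×10⁻⁸·14.39) = 1.159×10¹⁰ K⁴.
T = (1.159×10¹⁰)^(1/4).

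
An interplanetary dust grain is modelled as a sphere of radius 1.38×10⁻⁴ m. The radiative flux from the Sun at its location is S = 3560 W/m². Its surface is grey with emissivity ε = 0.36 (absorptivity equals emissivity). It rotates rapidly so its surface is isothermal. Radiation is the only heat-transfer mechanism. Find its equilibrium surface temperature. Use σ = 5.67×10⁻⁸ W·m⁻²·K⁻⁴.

At equilibrium, absorbed power = emitted power.
Absorbing cross-section = πr² = 5.983×10⁻⁸ m²; emitting surface = 4πr² = 2.393×10⁻⁷ m² (ratio 4).
εS·A_cross = εσ·A_surf·T⁴  ⇒  T⁴ = S/(4σ)   (ε cancels).
T⁴ = 3560/(4·5.67×10⁻⁸) = 1.570×10¹⁰ K⁴.
T = (1.570×10¹⁰)^(1/4).

T ≈ 354 K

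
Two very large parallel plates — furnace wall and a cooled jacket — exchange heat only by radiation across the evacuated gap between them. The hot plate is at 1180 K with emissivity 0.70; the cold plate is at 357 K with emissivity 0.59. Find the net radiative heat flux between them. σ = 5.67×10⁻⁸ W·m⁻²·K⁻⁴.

q ≈ 51300 W/m²

For two infinite grey parallel plates, q = σ(T₁⁴ − T₂⁴)/(1/ε₁ + 1/ε₂ − 1).
T₁⁴ − T₂⁴ = 1.939×10¹² − 1.624×10¹⁰ = 1.923×10¹² K⁴.
1/ε₁ + 1/ε₂ − 1 = 1.429 + 1.695 − 1 = 2.123.
q = 5.67×10⁻⁸ × 1.923×10¹² / 2.123.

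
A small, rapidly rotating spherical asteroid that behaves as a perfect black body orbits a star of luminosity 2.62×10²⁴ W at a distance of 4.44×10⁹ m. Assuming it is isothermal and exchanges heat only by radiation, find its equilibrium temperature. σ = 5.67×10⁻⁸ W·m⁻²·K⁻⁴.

T ≈ 465 K

First find the stellar flux at distance d: S = L/(4πd²) = 2.62×10²⁴/(4π·(4.44×10⁹)²) = 10580 W/m².
For an isothermal sphere, absorbed (1−a)S·πr² = emitted σ·4πr²·T⁴, so T⁴ = (1−a)S/(4σ).
T⁴ = 1.00·10580/(4·5.67×10⁻⁸) = 4.663×10¹⁰ K⁴.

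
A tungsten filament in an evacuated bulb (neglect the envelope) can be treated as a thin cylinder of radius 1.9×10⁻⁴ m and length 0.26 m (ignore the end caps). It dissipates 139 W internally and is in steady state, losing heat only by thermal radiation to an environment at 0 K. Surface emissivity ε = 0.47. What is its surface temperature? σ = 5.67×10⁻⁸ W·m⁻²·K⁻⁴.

T ≈ 2020 K

Steady state: internal power = radiated power, P = εσA T⁴.
Radiating area A = 2πrL = 3.104×10⁻⁴ m².
T⁴ = P/(εσA) = 139/(0.47·5.67×10⁻⁸·3.104×10⁻⁴) = 1.680×10¹³ K⁴.
T = (1.680×10¹³)^(1/4).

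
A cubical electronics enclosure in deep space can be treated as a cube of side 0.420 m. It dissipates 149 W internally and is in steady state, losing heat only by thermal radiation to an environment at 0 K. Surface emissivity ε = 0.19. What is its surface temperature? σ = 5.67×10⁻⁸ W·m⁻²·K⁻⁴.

Steady state: internal power = radiated power, P = εσA T⁴.
Radiating area A = 6L² = 1.058 m².
T⁴ = P/(εσA) = 149/(0.19·5.67×10⁻⁸·1.058) = 1.307×10¹⁰ K⁴.
T = (1.307×10¹⁰)^(1/4).

T ≈ 338 K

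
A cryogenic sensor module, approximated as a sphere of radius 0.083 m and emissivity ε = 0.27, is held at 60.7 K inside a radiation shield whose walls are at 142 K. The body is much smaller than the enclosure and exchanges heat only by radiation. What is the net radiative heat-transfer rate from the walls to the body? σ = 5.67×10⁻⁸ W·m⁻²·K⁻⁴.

P_net ≈ 0.521 W

For a small grey body in a large enclosure: P_net = εσA(T_body⁴ − T_wall⁴).
A = 4πr² = 0.08657 m²; T_body⁴ − T_wall⁴ = 1.358×10⁷ − 4.066×10⁸ = -3.930×10⁸ K⁴.
|P_net| = 0.27·5.67×10⁻⁸·0.08657·3.930×10⁸.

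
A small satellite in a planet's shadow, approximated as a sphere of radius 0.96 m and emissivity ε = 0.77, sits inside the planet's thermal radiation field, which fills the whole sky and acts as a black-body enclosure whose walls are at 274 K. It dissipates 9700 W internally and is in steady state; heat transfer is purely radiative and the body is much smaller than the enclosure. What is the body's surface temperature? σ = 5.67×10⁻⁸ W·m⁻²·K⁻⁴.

T ≈ 397 K

For a small grey body in a large enclosure, net radiated power = εσA(T⁴ − T_w⁴).
Steady state: P = εσA(T⁴ − T_w⁴) with A = 4πr² = 11.58 m².
T⁴ = P/(εσA) + T_w⁴ = 9700/(0.77·5.67×10⁻⁸·11.58) + (274)⁴
    = 1.918×10¹⁰ + 5.636×10⁹ = 2.482×10¹⁰ K⁴.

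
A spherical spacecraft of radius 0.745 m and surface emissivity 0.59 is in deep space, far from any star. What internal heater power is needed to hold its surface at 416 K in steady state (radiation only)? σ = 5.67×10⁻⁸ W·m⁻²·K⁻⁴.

P ≈ 6990 W

P = εσ·4πr²·T⁴.
4πr² = 6.975 m²; T⁴ = 2.995×10¹⁰ K⁴.
P = 0.59·5.67×10⁻⁸·6.975·2.995×10¹⁰.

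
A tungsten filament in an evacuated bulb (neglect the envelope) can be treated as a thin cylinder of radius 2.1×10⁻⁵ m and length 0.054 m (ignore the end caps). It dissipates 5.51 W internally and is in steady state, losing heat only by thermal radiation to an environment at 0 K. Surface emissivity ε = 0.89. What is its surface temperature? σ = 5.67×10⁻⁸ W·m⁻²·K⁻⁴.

Steady state: internal power = radiated power, P = εσA T⁴.
Radiating area A = 2πrL = 7.125×10⁻⁶ m².
T⁴ = P/(εσA) = 5.51/(0.89·5.67×10⁻⁸·7.125×10⁻⁶) = 1.532×10¹³ K⁴.
T = (1.532×10¹³)^(1/4).

T ≈ 1980 K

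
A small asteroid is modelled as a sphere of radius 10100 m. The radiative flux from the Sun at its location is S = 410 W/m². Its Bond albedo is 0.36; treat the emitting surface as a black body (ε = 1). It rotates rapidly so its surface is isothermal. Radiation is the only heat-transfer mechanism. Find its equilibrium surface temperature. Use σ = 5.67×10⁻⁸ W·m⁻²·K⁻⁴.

T ≈ 184 K

At equilibrium, absorbed power = emitted power.
Absorbing cross-section = πr² = 3.205×10⁸ m²; emitting surface = 4πr² = 1.282×10⁹ m² (ratio 4).
(1−a)S·A_cross = εσ·A_surf·T⁴  ⇒  T⁴ = (1−a)S/(4σ).
T⁴ = 0.640·410/(4·5.67×10⁻⁸) = 1.157×10⁹ K⁴.
T = (1.157×10⁹)^(1/4).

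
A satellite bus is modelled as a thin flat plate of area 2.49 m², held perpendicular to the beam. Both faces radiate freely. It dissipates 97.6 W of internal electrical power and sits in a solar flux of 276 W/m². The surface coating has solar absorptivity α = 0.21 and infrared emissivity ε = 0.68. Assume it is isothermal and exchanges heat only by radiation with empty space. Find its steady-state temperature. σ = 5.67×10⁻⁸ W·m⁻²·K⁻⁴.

At steady state, absorbed solar power + internal power = radiated power.
Absorbed: α·S·A_cross = 0.21·276·2.490 = 144.3 W (cross-section A).
Total input = 144.3 + 97.6 = 241.9 W.
Radiated: εσ·A_surf·T⁴ with A_surf = 2A = 4.980 m².
T⁴ = 241.9/(0.68·5.67×10⁻⁸·4.980) = 1.260×10⁹ K⁴.

T ≈ 188 K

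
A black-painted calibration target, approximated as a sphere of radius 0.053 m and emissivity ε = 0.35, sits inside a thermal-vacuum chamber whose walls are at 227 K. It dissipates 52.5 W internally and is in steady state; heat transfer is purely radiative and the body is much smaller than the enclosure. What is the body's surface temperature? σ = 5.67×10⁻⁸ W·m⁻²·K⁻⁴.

T ≈ 528 K

For a small grey body in a large enclosure, net radiated power = εσA(T⁴ − T_w⁴).
Steady state: P = εσA(T⁴ − T_w⁴) with A = 4πr² = 0.03530 m².
T⁴ = P/(εσA) + T_w⁴ = 52.5/(0.35·5.67×10⁻⁸·0.03530) + (227)⁴
    = 7.495×10¹⁰ + 2.655×10⁹ = 7.760×10¹⁰ K⁴.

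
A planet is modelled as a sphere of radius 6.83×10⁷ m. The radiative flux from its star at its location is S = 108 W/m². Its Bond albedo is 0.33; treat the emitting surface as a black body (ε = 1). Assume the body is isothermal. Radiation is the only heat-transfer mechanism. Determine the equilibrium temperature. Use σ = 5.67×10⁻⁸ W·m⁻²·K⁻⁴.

At equilibrium, absorbed power = emitted power.
Absorbing cross-section = πr² = 1.466×10¹⁶ m²; emitting surface = 4πr² = 5.862×10¹⁶ m² (ratio 4).
(1−a)S·A_cross = εσ·A_surf·T⁴  ⇒  T⁴ = (1−a)S/(4σ).
T⁴ = 0.670·108/(4·5.67×10⁻⁸) = 3.190×10⁸ K⁴.
T = (3.190×10⁸)^(1/4).

T ≈ 134 K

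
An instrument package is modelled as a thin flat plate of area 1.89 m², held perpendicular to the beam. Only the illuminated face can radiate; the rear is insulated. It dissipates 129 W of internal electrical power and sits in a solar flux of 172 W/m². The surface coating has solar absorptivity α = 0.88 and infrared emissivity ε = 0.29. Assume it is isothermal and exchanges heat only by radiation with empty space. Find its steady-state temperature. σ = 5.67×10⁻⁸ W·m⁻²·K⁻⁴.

At steady state, absorbed solar power + internal power = radiated power.
Absorbed: α·S·A_cross = 0.88·172·1.890 = 286.1 W (cross-section A).
Total input = 286.1 + 129 = 415.1 W.
Radiated: εσ·A_surf·T⁴ with A_surf = A = 1.890 m².
T⁴ = 415.1/(0.29·5.67×10⁻⁸·1.890) = 1.336×10¹⁰ K⁴.

T ≈ 340 K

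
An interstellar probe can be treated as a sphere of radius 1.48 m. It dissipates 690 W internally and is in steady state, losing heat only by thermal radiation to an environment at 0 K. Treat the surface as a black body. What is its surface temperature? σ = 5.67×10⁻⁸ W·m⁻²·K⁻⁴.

Steady state: internal power = radiated power, P = εσA T⁴.
Radiating area A = 4πr² = 27.53 m².
T⁴ = P/(εσA) = 690/(1.0·5.67×10⁻⁸·27.53) = 4.421×10⁸ K⁴.
T = (4.421×10⁸)^(1/4).

T ≈ 145 K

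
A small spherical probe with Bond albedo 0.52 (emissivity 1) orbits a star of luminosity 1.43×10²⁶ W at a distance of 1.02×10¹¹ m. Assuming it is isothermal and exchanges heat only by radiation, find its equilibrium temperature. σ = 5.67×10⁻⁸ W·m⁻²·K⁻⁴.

T ≈ 219 K

First find the stellar flux at distance d: S = L/(4πd²) = 1.43×10²⁶/(4π·(1.02×10¹¹)²) = 1094 W/m².
For an isothermal sphere, absorbed (1−a)S·πr² = emitted σ·4πr²·T⁴, so T⁴ = (1−a)S/(4σ).
T⁴ = 0.480·1094/(4·5.67×10⁻⁸) = 2.315×10⁹ K⁴.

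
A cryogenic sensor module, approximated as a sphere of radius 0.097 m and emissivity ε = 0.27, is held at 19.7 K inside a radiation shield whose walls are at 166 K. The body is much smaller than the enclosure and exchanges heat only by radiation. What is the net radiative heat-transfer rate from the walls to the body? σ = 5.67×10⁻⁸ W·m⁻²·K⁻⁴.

For a small grey body in a large enclosure: P_net = εσA(T_body⁴ − T_wall⁴).
A = 4πr² = 0.1182 m²; T_body⁴ − T_wall⁴ = 1.506×10⁵ − 7.593×10⁸ = -7.592×10⁸ K⁴.
|P_net| = 0.27·5.67×10⁻⁸·0.1182·7.592×10⁸.

P_net ≈ 1.37 W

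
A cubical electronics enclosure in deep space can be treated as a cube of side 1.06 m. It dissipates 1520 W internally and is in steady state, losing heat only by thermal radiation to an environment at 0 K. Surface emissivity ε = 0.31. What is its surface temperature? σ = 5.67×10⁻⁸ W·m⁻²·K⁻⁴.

Steady state: internal power = radiated power, P = εσA T⁴.
Radiating area A = 6L² = 6.742 m².
T⁴ = P/(εσA) = 1520/(0.31·5.67×10⁻⁸·6.742) = 1.283×10¹⁰ K⁴.
T = (1.283×10¹⁰)^(1/4).

T ≈ 337 K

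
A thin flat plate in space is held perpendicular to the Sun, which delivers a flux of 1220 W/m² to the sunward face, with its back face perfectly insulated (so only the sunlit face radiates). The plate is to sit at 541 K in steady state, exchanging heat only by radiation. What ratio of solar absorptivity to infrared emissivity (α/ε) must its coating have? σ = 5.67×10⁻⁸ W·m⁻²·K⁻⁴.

α/ε ≈ 3.98

Balance: αS·A = εσ·1A·T⁴ ⇒ α/ε = σT⁴/S.
α/ε = 5.67×10⁻⁸·(541)⁴/1220 = 5.67×10⁻⁸·8.566×10¹⁰/1220.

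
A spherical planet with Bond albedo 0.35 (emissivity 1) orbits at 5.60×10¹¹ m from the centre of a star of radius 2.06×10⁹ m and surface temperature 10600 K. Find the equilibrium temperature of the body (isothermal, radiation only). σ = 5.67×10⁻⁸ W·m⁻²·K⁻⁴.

The star's surface emits σT_*⁴; at distance d the flux is S = σT_*⁴(R_*/d)².
S = 5.67×10⁻⁸·(10600)⁴·(2.06×10⁹/5.60×10¹¹)² = 9686 W/m².
For an isothermal sphere T⁴ = (1−a)S/(4σ) = 2.776×10¹⁰ K⁴.

T ≈ 408 K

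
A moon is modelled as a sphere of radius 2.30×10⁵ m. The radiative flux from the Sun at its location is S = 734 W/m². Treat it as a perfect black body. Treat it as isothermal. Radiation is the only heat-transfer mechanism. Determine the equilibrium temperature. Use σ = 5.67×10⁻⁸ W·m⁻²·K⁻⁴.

T ≈ 239 K

At equilibrium, absorbed power = emitted power.
Absorbing cross-section = πr² = 1.662×10¹¹ m²; emitting surface = 4πr² = 6.648×10¹¹ m² (ratio 4).
S·A_cross = εσ·A_surf·T⁴  ⇒  T⁴ = S/(4σ).
T⁴ = 1.00·734/(4·5.67×10⁻⁸) = 3.236×10⁹ K⁴.
T = (3.236×10⁹)^(1/4).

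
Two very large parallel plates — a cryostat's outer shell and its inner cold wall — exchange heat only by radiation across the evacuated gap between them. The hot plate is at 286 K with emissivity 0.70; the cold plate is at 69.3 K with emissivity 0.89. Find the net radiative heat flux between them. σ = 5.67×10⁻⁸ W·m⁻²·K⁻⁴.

For two infinite grey parallel plates, q = σ(T₁⁴ − T₂⁴)/(1/ε₁ + 1/ε₂ − 1).
T₁⁴ − T₂⁴ = 6.691×10⁹ − 2.306×10⁷ = 6.668×10⁹ K⁴.
1/ε₁ + 1/ε₂ − 1 = 1.429 + 1.124 − 1 = 1.552.
q = 5.67×10⁻⁸ × 6.668×10⁹ / 1.552.

q ≈ 244 W/m²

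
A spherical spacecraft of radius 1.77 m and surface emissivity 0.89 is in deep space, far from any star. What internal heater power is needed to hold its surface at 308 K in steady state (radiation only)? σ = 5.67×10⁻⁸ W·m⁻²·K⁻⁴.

P = εσ·4πr²·T⁴.
4πr² = 39.37 m²; T⁴ = 8.999×10⁹ K⁴.
P = 0.89·5.67×10⁻⁸·39.37·8.999×10⁹.

P ≈ 17900 W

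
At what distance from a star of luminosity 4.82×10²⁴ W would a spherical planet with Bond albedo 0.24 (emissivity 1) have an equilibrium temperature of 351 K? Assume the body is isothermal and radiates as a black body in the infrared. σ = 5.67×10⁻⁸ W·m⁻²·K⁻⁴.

For an isothermal black-emitting sphere, (1−a)S·πr² = σ·4πr²·T⁴ ⇒ S = 4σT⁴/(1−a).
S = 4·5.67×10⁻⁸·(351)⁴/0.760 = 4530 W/m².
Flux falls as S = L/(4πd²), so d = √(L/(4πS)) = √(4.82×10²⁴/(4π·4530)).

d ≈ 9.20×10⁹ m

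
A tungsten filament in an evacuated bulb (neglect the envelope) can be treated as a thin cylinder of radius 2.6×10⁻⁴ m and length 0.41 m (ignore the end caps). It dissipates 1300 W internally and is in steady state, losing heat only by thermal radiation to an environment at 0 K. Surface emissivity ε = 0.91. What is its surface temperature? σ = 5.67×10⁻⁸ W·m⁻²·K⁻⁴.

Steady state: internal power = radiated power, P = εσA T⁴.
Radiating area A = 2πrL = 6.698×10⁻⁴ m².
T⁴ = P/(εσA) = 1300/(0.91·5.67×10⁻⁸·6.698×10⁻⁴) = 3.762×10¹³ K⁴.
T = (3.762×10¹³)^(1/4).

T ≈ 2480 K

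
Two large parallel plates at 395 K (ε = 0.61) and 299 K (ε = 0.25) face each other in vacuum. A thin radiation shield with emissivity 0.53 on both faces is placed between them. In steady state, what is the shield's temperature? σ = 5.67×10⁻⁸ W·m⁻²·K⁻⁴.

T_s ≈ 370 K

In steady state the net flux on the hot side equals that on the cold side.
σ(T₁⁴−T_s⁴)/D₁ = σ(T_s⁴−T₂⁴)/D₂, with D₁ = 1/ε₁+1/ε_s−1 = 2.526, D₂ = 1/ε_s+1/ε₂−1 = 4.887.
Solve for T_s⁴: T_s⁴ = (D₂·T₁⁴ + D₁·T₂⁴)/(D₁+D₂) = 1.877×10¹⁰ K⁴.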